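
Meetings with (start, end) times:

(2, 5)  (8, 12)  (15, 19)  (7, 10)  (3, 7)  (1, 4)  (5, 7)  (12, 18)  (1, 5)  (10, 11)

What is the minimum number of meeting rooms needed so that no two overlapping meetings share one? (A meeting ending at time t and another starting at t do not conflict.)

The answer is the maximum number of intervals overlapping at any instant.
starts: [1, 1, 2, 3, 5, 7, 8, 10, 12, 15]
ends:   [4, 5, 5, 7, 7, 10, 11, 12, 18, 19]
s1→1 s1→2 s2→3 s3→4  — peak 4.

4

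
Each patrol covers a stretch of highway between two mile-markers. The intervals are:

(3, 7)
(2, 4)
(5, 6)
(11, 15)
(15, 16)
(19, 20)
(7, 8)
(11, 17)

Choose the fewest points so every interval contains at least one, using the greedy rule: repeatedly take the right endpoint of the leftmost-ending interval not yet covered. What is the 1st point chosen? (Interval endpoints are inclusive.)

Sort by right endpoint; whenever an interval is uncovered, place a point at its right end.
By right end: [2,4]  [5,6]  [3,7]  [7,8]  [11,15]  [15,16]  [11,17]  [19,20]
[2,4] uncovered → point at 4; [5,6] uncovered → point at 6; [7,8] uncovered → point at 8; [11,15] uncovered → point at 15; [19,20] uncovered → point at 20.
Points: 4, 6, 8, 15, 20 (5 total).

4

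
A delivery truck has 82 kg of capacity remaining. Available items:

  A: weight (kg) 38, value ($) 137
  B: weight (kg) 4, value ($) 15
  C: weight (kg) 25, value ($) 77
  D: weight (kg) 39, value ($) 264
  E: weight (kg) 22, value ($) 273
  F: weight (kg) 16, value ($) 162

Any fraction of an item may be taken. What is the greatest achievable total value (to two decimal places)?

Ratios (sorted): E 12.41, F 10.12, D 6.77, B 3.75, A 3.61, C 3.08
take E (22 @ 273); take F (16 @ 162); take D (39 @ 264); take B (4 @ 15); take 1/38 of A → 3.61. Capacity used 82/82.
Total value = 717.61

717.61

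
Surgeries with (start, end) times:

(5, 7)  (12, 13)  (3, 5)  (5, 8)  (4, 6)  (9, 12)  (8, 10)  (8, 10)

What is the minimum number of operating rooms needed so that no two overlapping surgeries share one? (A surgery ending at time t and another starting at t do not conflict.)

3

starts: [3, 4, 5, 5, 8, 8, 9, 12]
ends:   [5, 6, 7, 8, 10, 10, 12, 13]
s3→1 s4→2 e5→1 s5→2 s5→3  — peak 3.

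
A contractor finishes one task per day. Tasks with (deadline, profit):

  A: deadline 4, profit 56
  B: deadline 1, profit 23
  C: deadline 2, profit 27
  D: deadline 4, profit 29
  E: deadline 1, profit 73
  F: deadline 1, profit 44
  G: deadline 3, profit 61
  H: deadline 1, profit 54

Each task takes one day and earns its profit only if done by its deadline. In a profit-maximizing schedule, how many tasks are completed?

4

Profit order: E=73 G=61 A=56 H=54 F=44 D=29 C=27 B=23
Assign: E→slot 1, G→slot 3, A→slot 4, H skipped, F skipped, D→slot 2, C skipped, B skipped.
Slots: [1:E] [2:D] [3:G] [4:A]
4 of 8 scheduled.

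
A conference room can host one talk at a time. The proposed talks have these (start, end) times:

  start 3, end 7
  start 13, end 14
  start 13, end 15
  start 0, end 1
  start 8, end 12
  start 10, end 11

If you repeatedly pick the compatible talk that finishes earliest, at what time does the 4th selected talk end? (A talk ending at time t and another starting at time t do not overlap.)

Sort by end time and greedily take each interval whose start is ≥ the last chosen end.
Sorted by end: (0,1)  (3,7)  (10,11)  (8,12)  (13,14)  (13,15)
take (0,1); take (3,7); take (10,11); take (13,14).
Selected: (0,1) (3,7) (10,11) (13,14)

14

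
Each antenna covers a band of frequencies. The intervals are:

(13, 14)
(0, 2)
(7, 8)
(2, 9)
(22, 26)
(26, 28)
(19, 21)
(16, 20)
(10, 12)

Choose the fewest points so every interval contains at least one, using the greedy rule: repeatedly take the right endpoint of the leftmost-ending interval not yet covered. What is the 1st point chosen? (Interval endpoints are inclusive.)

Process intervals by earliest right end; each time one isn't hit yet, stab at its right endpoint.
Sorted: [0,2] [7,8] [2,9] [10,12] [13,14] [16,20] [19,21] [22,26] [26,28]
{[0,2]} hit by 2; {[7,8],[2,9]} hit by 8; {[10,12]} hit by 12; {[13,14]} hit by 14; {[16,20],[19,21]} hit by 20; {[22,26],[26,28]} hit by 26.
Points: 2, 8, 12, 14, 20, 26 (6 total).

2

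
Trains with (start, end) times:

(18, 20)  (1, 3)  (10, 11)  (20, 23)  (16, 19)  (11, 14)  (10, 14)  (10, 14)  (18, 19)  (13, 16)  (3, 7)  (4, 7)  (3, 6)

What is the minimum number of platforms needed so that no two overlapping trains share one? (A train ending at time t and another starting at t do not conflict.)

Count concurrent intervals with a sweep; the peak is the room count.
starts: [1, 3, 3, 4, 10, 10, 10, 11, 13, 16, 18, 18, 20]
ends:   [3, 6, 7, 7, 11, 14, 14, 14, 16, 19, 19, 20, 23]
s1→1 e3→0 s3→1 s3→2 s4→3 e6→2 e7→1 e7→0 s10→1 s10→2 s10→3 e11→2 s11→3 s13→4  — peak 4.

4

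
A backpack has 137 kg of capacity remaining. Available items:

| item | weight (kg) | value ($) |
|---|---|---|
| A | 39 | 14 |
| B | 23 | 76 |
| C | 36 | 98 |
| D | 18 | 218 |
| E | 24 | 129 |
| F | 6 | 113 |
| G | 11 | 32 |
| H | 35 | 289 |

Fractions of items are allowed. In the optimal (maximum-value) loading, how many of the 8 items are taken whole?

Order: F (113/6=18.83) > D (218/18=12.11) > H (289/35=8.26) > E (129/24=5.38) > B (76/23=3.30) > G (32/11=2.91) > C (98/36=2.72) > A (14/39=0.36)
Fill: take F (6 @ 113) → take D (18 @ 218) → take H (35 @ 289) → take E (24 @ 129) → take B (23 @ 76) → take G (11 @ 32) → take 20/36 of C → 54.44; 137/137 used.
6 item(s) taken whole; one partial (take 20/36 of C).

6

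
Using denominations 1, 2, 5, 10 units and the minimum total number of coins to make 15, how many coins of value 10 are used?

Use the largest denomination that fits, subtract, and repeat.
15 − 1×10→5 − 1×5→0
Count of 10: 1

1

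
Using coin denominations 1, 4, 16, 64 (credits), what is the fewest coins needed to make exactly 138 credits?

Use the largest denomination that fits, subtract, and repeat.
138 − 2×64→10 − 2×4→2 − 2×1→0
Total coins = 2 + 2 + 2 = 6

6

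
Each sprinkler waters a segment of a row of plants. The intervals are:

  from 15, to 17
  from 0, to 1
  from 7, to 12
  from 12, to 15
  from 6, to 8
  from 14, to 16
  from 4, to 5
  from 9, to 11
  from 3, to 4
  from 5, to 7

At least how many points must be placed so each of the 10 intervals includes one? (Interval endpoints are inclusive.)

5

Sorted: [0,1] [3,4] [4,5] [5,7] [6,8] [9,11] [7,12] [12,15] [14,16] [15,17]
{[0,1]} hit by 1; {[3,4],[4,5]} hit by 4; {[5,7],[6,8]} hit by 7; {[9,11],[7,12]} hit by 11; {[12,15],[14,16],[15,17]} hit by 15.
Points: 1, 4, 7, 11, 15 (5 total).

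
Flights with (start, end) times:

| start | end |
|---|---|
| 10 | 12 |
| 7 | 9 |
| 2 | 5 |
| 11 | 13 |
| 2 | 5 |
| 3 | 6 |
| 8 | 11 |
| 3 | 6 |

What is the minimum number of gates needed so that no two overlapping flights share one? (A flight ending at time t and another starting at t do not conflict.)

starts: [2, 2, 3, 3, 7, 8, 10, 11]
ends:   [5, 5, 6, 6, 9, 11, 12, 13]
s2→1 s2→2 s3→3 s3→4  — peak 4.

4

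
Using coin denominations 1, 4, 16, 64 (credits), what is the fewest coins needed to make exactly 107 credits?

8

Use the largest denomination that fits, subtract, and repeat.
107 = 1×64 + 2×16 + 2×4 + 3×1
Total coins = 1 + 2 + 2 + 3 = 8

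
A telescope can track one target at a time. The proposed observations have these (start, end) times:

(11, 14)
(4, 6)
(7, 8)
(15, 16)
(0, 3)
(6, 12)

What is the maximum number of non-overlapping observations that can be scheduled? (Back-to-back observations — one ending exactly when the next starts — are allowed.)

By end time: (0,3), (4,6), (7,8), (6,12), (11,14), (15,16).
Pick (0,3); next start ≥ 3 → (4,6); next start ≥ 6 → (7,8); next start ≥ 8 → (11,14); next start ≥ 14 → (15,16).
Selected 5 observations.

5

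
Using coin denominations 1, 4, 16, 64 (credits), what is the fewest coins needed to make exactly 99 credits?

6

99 = 1×64 + 2×16 + 3×1
Total coins = 1 + 2 + 3 = 6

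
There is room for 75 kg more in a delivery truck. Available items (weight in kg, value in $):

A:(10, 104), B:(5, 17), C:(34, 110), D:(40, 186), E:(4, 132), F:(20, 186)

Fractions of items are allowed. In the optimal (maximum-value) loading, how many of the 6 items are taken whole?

Greedy by value/weight ratio, highest first.
Ratios (sorted): E 33.00, A 10.40, F 9.30, D 4.65, B 3.40, C 3.24
take E (4 @ 132); take A (10 @ 104); take F (20 @ 186); take D (40 @ 186); take 1/5 of B → 3.40. Capacity used 75/75.
4 item(s) taken whole; one partial (take 1/5 of B).

4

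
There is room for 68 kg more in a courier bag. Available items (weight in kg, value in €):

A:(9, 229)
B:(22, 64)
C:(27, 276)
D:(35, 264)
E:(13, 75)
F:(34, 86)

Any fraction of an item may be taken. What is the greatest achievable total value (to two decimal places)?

Greedy by value/weight ratio, highest first.
Ratios (sorted): A 25.44, C 10.22, D 7.54, E 5.77, B 2.91, F 2.53
take A (9 @ 229); take C (27 @ 276); take 32/35 of D → 241.37. Capacity used 68/68.
Total value = 746.37

746.37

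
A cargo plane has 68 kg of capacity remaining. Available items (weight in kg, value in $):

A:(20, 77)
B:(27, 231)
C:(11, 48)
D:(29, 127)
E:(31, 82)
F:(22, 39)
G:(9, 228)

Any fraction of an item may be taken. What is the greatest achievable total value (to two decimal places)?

Sort by value per unit weight and fill in that order.
Order: G (228/9=25.33) > B (231/27=8.56) > D (127/29=4.38) > C (48/11=4.36) > A (77/20=3.85) > E (82/31=2.65) > F (39/22=1.77)
Fill: take G (9 @ 228) → take B (27 @ 231) → take D (29 @ 127) → take 3/11 of C → 13.09; 68/68 used.
Total value = 599.09

599.09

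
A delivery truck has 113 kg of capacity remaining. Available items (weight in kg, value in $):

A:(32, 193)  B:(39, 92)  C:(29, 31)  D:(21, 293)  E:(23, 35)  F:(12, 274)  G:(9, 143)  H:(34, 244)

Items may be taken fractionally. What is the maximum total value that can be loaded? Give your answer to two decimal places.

1158.79

Ratios (sorted): F 22.83, G 15.89, D 13.95, H 7.18, A 6.03, B 2.36, E 1.52, C 1.07
take F (12 @ 274); take G (9 @ 143); take D (21 @ 293); take H (34 @ 244); take A (32 @ 193); take 5/39 of B → 11.79. Capacity used 113/113.
Total value = 1158.79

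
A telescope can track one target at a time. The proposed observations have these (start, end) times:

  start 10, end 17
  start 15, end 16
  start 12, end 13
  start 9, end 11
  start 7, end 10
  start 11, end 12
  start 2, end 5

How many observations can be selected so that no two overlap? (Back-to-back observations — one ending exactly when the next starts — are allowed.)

Sorted by end: (2,5)  (7,10)  (9,11)  (11,12)  (12,13)  (15,16)  (10,17)
take (2,5); take (7,10); take (11,12); take (12,13); take (15,16); skip (10,17).
Selected 5 observations.

5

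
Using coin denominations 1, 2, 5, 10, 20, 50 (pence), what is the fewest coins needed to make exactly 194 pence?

Use the largest denomination that fits, subtract, and repeat.
194 − 3×50→44 − 2×20→4 − 2×2→0
Total coins = 3 + 2 + 2 = 7

7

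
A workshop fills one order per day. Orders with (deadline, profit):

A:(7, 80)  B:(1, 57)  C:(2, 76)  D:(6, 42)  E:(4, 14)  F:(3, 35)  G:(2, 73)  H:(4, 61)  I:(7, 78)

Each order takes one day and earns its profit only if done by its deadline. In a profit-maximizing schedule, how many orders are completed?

7

Sort by profit descending; place each in the latest free slot ≤ its deadline.
Profit order: A=80 I=78 C=76 G=73 H=61 B=57 D=42 F=35 E=14
Assign: A→slot 7, I→slot 6, C→slot 2, G→slot 1, H→slot 4, B skipped, D→slot 5, F→slot 3, E skipped.
Slots: [1:G] [2:C] [3:F] [4:H] [5:D] [6:I] [7:A]
7 of 9 scheduled.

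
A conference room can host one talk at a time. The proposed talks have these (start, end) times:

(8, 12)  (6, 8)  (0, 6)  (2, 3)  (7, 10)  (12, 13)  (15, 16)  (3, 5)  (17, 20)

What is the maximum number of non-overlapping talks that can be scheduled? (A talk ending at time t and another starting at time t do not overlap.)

Sorted by end: (2,3)  (3,5)  (0,6)  (6,8)  (7,10)  (8,12)  (12,13)  (15,16)  (17,20)
take (2,3); take (3,5); take (6,8); take (8,12); take (12,13); take (15,16); take (17,20).
Selected 7 talks.

7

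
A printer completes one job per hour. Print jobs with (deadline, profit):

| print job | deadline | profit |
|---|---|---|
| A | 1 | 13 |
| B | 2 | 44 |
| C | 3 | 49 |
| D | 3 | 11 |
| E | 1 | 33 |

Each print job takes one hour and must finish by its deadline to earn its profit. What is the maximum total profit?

126

Take jobs in profit order; each goes to the latest open slot no later than its deadline.
By profit: C(d3,49), B(d2,44), E(d1,33), A(d1,13), D(d3,11)
C→slot 3; B→slot 2; E→slot 1; A skipped; D skipped.
Profit = 33 + 44 + 49 = 126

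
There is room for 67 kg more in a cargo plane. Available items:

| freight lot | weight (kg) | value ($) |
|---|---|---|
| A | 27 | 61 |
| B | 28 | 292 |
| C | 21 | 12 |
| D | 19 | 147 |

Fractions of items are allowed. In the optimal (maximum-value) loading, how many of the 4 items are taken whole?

2

Greedy by value/weight ratio, highest first.
Order: B (292/28=10.43) > D (147/19=7.74) > A (61/27=2.26) > C (12/21=0.57)
Fill: take B (28 @ 292) → take D (19 @ 147) → take 20/27 of A → 45.19; 67/67 used.
2 item(s) taken whole; one partial (take 20/27 of A).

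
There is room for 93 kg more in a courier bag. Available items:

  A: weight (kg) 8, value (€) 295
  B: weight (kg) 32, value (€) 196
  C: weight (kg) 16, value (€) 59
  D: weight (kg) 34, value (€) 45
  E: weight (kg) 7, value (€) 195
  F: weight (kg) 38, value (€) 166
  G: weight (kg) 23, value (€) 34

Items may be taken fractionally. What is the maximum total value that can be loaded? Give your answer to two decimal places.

881.50

Order: A (295/8=36.88) > E (195/7=27.86) > B (196/32=6.12) > F (166/38=4.37) > C (59/16=3.69) > G (34/23=1.48) > D (45/34=1.32)
Fill: take A (8 @ 295) → take E (7 @ 195) → take B (32 @ 196) → take F (38 @ 166) → take 8/16 of C → 29.50; 93/93 used.
Total value = 881.50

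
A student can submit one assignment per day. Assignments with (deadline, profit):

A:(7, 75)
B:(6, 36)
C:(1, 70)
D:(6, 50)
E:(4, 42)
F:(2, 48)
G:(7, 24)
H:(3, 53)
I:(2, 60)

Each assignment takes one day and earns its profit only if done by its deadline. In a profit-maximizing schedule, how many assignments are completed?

Take jobs in profit order; each goes to the latest open slot no later than its deadline.
Profit order: A=75 C=70 I=60 H=53 D=50 F=48 E=42 B=36 G=24
Assign: A→slot 7, C→slot 1, I→slot 2, H→slot 3, D→slot 6, F skipped, E→slot 4, B→slot 5, G skipped.
Slots: [1:C] [2:I] [3:H] [4:E] [5:B] [6:D] [7:A]
7 of 9 scheduled.

7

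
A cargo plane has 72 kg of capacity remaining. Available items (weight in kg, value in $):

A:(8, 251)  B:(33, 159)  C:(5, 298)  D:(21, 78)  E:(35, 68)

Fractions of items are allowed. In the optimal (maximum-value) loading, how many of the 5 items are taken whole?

4

Sort by value per unit weight and fill in that order.
Ratios (sorted): C 59.60, A 31.38, B 4.82, D 3.71, E 1.94
take C (5 @ 298); take A (8 @ 251); take B (33 @ 159); take D (21 @ 78); take 5/35 of E → 9.71. Capacity used 72/72.
4 item(s) taken whole; one partial (take 5/35 of E).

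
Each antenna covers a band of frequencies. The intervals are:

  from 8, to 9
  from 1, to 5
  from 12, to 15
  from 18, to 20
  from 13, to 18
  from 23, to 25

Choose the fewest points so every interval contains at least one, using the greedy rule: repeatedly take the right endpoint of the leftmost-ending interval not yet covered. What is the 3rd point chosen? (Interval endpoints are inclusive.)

Sorted: [1,5] [8,9] [12,15] [13,18] [18,20] [23,25]
{[1,5]} hit by 5; {[8,9]} hit by 9; {[12,15],[13,18]} hit by 15; {[18,20]} hit by 20; {[23,25]} hit by 25.
Points: 5, 9, 15, 20, 25 (5 total).

15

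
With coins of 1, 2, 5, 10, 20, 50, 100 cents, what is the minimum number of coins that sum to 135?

Greedy: take as many of the largest coin as possible, then repeat with the remainder.
135 − 1×100→35 − 1×20→15 − 1×10→5 − 1×5→0
Total coins = 1 + 1 + 1 + 1 = 4

4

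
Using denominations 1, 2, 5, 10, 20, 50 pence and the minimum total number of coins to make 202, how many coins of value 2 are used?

Use the largest denomination that fits, subtract, and repeat.
202 − 4×50→2 − 1×2→0
Count of 2: 1

1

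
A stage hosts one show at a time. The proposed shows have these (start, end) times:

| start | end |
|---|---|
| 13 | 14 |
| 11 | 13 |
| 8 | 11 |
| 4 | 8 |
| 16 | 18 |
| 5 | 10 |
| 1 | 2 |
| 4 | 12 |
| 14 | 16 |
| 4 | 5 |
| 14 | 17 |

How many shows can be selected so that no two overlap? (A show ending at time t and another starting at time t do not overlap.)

7

Greedy by earliest finish: after sorting by end time, pick each interval compatible with the last pick.
By end time: (1,2), (4,5), (4,8), (5,10), (8,11), (4,12), (11,13), (13,14), (14,16), (14,17), (16,18).
Pick (1,2); next start ≥ 2 → (4,5); next start ≥ 5 → (5,10); next start ≥ 10 → (11,13); next start ≥ 13 → (13,14); next start ≥ 14 → (14,16); next start ≥ 16 → (16,18).
Selected 7 shows.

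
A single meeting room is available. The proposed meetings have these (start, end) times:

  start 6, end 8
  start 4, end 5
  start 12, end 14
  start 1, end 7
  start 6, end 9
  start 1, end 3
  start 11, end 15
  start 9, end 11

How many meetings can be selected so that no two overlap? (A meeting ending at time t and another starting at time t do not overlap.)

5

By end time: (1,3), (4,5), (1,7), (6,8), (6,9), (9,11), (12,14), (11,15).
Pick (1,3); next start ≥ 3 → (4,5); next start ≥ 5 → (6,8); next start ≥ 8 → (9,11); next start ≥ 11 → (12,14).
Selected 5 meetings.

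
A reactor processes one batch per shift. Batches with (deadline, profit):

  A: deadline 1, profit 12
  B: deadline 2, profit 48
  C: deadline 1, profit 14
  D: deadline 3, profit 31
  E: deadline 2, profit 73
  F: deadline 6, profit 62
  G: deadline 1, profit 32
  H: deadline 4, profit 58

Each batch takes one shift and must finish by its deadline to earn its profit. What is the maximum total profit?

By profit: E(d2,73), F(d6,62), H(d4,58), B(d2,48), G(d1,32), D(d3,31), C(d1,14), A(d1,12)
E→slot 2; F→slot 6; H→slot 4; B→slot 1; G skipped; D→slot 3; C skipped; A skipped.
Profit = 48 + 73 + 31 + 58 + 62 = 272

272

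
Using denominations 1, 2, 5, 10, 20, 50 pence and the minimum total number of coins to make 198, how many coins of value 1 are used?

198 − 3×50→48 − 2×20→8 − 1×5→3 − 1×2→1 − 1×1→0
Count of 1: 1

1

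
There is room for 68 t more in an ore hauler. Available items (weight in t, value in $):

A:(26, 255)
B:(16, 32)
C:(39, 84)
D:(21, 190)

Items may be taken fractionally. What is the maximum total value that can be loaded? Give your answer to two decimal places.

490.23

Ratios (sorted): A 9.81, D 9.05, C 2.15, B 2.00
take A (26 @ 255); take D (21 @ 190); take 21/39 of C → 45.23. Capacity used 68/68.
Total value = 490.23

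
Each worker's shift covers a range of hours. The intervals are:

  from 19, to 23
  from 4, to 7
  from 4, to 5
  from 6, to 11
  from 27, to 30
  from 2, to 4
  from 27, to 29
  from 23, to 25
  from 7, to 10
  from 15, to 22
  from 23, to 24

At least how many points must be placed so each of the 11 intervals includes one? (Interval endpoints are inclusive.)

Process intervals by earliest right end; each time one isn't hit yet, stab at its right endpoint.
Sorted: [2,4] [4,5] [4,7] [7,10] [6,11] [15,22] [19,23] [23,24] [23,25] [27,29] [27,30]
{[2,4],[4,5],[4,7]} hit by 4; {[7,10],[6,11]} hit by 10; {[15,22],[19,23]} hit by 22; {[23,24],[23,25]} hit by 24; {[27,29],[27,30]} hit by 29.
Points: 4, 10, 22, 24, 29 (5 total).

5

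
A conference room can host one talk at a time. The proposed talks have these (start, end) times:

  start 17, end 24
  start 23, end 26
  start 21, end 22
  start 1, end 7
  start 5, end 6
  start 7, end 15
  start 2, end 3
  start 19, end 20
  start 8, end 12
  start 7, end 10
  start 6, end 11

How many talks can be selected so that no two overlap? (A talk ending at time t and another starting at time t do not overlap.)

6

Greedy by earliest finish: after sorting by end time, pick each interval compatible with the last pick.
Sorted by end: (2,3)  (5,6)  (1,7)  (7,10)  (6,11)  (8,12)  (7,15)  (19,20)  (21,22)  (17,24)  (23,26)
take (2,3); take (5,6); take (7,10); skip (7,15); take (19,20); take (21,22); skip (17,24); take (23,26).
Selected 6 talks.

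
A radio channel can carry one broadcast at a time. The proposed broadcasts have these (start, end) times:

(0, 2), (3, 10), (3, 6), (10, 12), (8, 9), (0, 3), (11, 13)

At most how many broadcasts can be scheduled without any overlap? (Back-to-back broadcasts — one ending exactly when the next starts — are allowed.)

4

By end time: (0,2), (0,3), (3,6), (8,9), (3,10), (10,12), (11,13).
Pick (0,2); next start ≥ 2 → (3,6); next start ≥ 6 → (8,9); next start ≥ 9 → (10,12).
Selected 4 broadcasts.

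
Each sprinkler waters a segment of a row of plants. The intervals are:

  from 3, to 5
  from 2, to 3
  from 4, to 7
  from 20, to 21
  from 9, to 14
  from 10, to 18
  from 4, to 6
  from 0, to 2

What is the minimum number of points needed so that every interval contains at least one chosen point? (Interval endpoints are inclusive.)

By right end: [0,2]  [2,3]  [3,5]  [4,6]  [4,7]  [9,14]  [10,18]  [20,21]
[0,2] uncovered → point at 2; [3,5] uncovered → point at 5; [9,14] uncovered → point at 14; [20,21] uncovered → point at 21.
Points: 2, 5, 14, 21 (4 total).

4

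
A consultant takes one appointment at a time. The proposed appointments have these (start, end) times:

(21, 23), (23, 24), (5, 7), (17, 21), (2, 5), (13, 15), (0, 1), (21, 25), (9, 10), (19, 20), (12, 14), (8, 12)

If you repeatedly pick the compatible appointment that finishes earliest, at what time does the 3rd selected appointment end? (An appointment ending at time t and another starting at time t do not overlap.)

By end time: (0,1), (2,5), (5,7), (9,10), (8,12), (12,14), (13,15), (19,20), (17,21), (21,23), (23,24), (21,25).
Pick (0,1); next start ≥ 1 → (2,5); next start ≥ 5 → (5,7); next start ≥ 7 → (9,10); next start ≥ 10 → (12,14); next start ≥ 14 → (19,20); next start ≥ 20 → (21,23); next start ≥ 23 → (23,24).
Selected: (0,1) (2,5) (5,7) (9,10) (12,14) (19,20) (21,23) (23,24)

7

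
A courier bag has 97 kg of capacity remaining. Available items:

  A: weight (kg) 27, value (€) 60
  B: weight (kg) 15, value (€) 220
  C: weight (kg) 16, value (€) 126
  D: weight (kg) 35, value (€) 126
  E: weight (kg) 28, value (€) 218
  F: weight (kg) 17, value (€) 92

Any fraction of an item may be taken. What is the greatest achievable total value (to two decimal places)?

Order: B (220/15=14.67) > C (126/16=7.88) > E (218/28=7.79) > F (92/17=5.41) > D (126/35=3.60) > A (60/27=2.22)
Fill: take B (15 @ 220) → take C (16 @ 126) → take E (28 @ 218) → take F (17 @ 92) → take 21/35 of D → 75.60; 97/97 used.
Total value = 731.60

731.60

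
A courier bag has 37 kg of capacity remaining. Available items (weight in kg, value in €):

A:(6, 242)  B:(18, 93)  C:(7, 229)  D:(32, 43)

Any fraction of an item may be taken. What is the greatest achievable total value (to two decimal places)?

Greedy by value/weight ratio, highest first.
Ratios (sorted): A 40.33, C 32.71, B 5.17, D 1.34
take A (6 @ 242); take C (7 @ 229); take B (18 @ 93); take 6/32 of D → 8.06. Capacity used 37/37.
Total value = 572.06

572.06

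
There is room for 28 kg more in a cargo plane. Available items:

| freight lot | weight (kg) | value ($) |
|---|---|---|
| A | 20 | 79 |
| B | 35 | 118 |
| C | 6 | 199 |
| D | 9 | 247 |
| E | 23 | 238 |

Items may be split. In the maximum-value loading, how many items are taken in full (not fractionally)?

Sort by value per unit weight and fill in that order.
Ratios (sorted): C 33.17, D 27.44, E 10.35, A 3.95, B 3.37
take C (6 @ 199); take D (9 @ 247); take 13/23 of E → 134.52. Capacity used 28/28.
2 item(s) taken whole; one partial (take 13/23 of E).

2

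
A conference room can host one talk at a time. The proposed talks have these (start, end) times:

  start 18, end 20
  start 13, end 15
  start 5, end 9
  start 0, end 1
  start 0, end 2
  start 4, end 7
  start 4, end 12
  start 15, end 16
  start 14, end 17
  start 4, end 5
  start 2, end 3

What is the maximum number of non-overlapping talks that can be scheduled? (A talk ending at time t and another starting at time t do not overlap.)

Order by finish time; keep every interval that doesn't clash with the previous kept one.
Sorted by end: (0,1)  (0,2)  (2,3)  (4,5)  (4,7)  (5,9)  (4,12)  (13,15)  (15,16)  (14,17)  (18,20)
take (0,1); skip (0,2); take (2,3); take (4,5); take (5,9); take (13,15); take (15,16); take (18,20).
Selected 7 talks.

7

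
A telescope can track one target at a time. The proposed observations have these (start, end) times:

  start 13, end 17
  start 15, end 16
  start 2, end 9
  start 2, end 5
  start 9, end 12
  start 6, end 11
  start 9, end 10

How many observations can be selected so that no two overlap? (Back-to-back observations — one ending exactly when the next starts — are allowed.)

By end time: (2,5), (2,9), (9,10), (6,11), (9,12), (15,16), (13,17).
Pick (2,5); next start ≥ 5 → (9,10); next start ≥ 10 → (15,16).
Selected 3 observations.

3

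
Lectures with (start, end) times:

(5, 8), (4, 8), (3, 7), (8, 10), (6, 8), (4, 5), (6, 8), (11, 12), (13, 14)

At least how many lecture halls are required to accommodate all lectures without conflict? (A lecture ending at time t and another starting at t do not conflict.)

starts: [3, 4, 4, 5, 6, 6, 8, 11, 13]
ends:   [5, 7, 8, 8, 8, 8, 10, 12, 14]
s3→1 s4→2 s4→3 e5→2 s5→3 s6→4 s6→5  — peak 5.

5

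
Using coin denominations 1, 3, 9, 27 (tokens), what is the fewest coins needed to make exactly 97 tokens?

97 = 3×27 + 1×9 + 2×3 + 1×1
Total coins = 3 + 1 + 2 + 1 = 7

7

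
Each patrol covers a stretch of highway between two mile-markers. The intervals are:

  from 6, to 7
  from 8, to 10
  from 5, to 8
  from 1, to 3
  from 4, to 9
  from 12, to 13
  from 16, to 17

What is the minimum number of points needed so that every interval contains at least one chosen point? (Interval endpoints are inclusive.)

Process intervals by earliest right end; each time one isn't hit yet, stab at its right endpoint.
By right end: [1,3]  [6,7]  [5,8]  [4,9]  [8,10]  [12,13]  [16,17]
[1,3] uncovered → point at 3; [6,7] uncovered → point at 7; [8,10] uncovered → point at 10; [12,13] uncovered → point at 13; [16,17] uncovered → point at 17.
Points: 3, 7, 10, 13, 17 (5 total).

5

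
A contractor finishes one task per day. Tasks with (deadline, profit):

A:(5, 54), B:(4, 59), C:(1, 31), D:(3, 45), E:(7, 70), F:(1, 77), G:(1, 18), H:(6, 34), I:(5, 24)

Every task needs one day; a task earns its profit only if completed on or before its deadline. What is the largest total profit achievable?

363

Profit order: F=77 E=70 B=59 A=54 D=45 H=34 C=31 I=24 G=18
Assign: F→slot 1, E→slot 7, B→slot 4, A→slot 5, D→slot 3, H→slot 6, C skipped, I→slot 2, G skipped.
Slots: [1:F] [2:I] [3:D] [4:B] [5:A] [6:H] [7:E]
Profit = 77 + 24 + 45 + 59 + 54 + 34 + 70 = 363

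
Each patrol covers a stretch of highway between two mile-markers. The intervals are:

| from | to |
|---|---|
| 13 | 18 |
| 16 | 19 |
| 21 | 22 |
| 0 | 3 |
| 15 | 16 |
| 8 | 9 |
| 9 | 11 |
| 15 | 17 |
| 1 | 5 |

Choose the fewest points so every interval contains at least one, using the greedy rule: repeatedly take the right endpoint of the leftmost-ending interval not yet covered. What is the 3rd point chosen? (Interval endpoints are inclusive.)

16

Sorted: [0,3] [1,5] [8,9] [9,11] [15,16] [15,17] [13,18] [16,19] [21,22]
{[0,3],[1,5]} hit by 3; {[8,9],[9,11]} hit by 9; {[15,16],[15,17],[13,18],[16,19]} hit by 16; {[21,22]} hit by 22.
Points: 3, 9, 16, 22 (4 total).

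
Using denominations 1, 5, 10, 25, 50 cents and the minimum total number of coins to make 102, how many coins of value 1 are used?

Greedy: take as many of the largest coin as possible, then repeat with the remainder.
102 − 2×50→2 − 2×1→0
Count of 1: 2

2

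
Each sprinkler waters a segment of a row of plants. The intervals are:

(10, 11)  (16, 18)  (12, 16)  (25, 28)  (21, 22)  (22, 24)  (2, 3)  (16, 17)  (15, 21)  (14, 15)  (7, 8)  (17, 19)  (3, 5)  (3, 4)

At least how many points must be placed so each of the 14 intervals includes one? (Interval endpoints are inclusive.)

By right end: [2,3]  [3,4]  [3,5]  [7,8]  [10,11]  [14,15]  [12,16]  [16,17]  [16,18]  [17,19]  [15,21]  [21,22]  [22,24]  [25,28]
[2,3] uncovered → point at 3; [7,8] uncovered → point at 8; [10,11] uncovered → point at 11; [14,15] uncovered → point at 15; [16,17] uncovered → point at 17; [21,22] uncovered → point at 22; [25,28] uncovered → point at 28.
Points: 3, 8, 11, 15, 17, 22, 28 (7 total).

7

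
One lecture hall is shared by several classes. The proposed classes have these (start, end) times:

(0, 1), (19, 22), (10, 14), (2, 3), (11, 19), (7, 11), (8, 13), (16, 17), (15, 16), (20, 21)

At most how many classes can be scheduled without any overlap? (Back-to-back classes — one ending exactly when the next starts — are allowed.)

6

By end time: (0,1), (2,3), (7,11), (8,13), (10,14), (15,16), (16,17), (11,19), (20,21), (19,22).
Pick (0,1); next start ≥ 1 → (2,3); next start ≥ 3 → (7,11); next start ≥ 11 → (15,16); next start ≥ 16 → (16,17); next start ≥ 17 → (20,21).
Selected 6 classes.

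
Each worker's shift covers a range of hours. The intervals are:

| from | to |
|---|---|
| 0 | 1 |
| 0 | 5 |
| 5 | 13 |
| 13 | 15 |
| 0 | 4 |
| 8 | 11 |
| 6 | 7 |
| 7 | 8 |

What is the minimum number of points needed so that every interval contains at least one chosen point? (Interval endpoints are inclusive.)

Process intervals by earliest right end; each time one isn't hit yet, stab at its right endpoint.
Sorted: [0,1] [0,4] [0,5] [6,7] [7,8] [8,11] [5,13] [13,15]
{[0,1],[0,4],[0,5]} hit by 1; {[6,7],[7,8]} hit by 7; {[8,11],[5,13]} hit by 11; {[13,15]} hit by 15.
Points: 1, 7, 11, 15 (4 total).

4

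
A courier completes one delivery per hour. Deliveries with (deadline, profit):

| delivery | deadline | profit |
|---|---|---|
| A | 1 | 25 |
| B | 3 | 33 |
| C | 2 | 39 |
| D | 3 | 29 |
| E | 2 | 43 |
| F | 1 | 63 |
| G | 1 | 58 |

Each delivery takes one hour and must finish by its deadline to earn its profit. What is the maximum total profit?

139

Take jobs in profit order; each goes to the latest open slot no later than its deadline.
Profit order: F=63 G=58 E=43 C=39 B=33 D=29 A=25
Assign: F→slot 1, G skipped, E→slot 2, C skipped, B→slot 3, D skipped, A skipped.
Slots: [1:F] [2:E] [3:B]
Profit = 63 + 43 + 33 = 139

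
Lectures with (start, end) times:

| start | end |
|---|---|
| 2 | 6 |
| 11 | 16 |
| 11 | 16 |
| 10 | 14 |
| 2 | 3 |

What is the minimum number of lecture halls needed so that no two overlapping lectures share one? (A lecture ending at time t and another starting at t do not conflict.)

The answer is the maximum number of intervals overlapping at any instant.
starts: [2, 2, 10, 11, 11]
ends:   [3, 6, 14, 16, 16]
s2→1 s2→2 e3→1 e6→0 s10→1 s11→2 s11→3  — peak 3.

3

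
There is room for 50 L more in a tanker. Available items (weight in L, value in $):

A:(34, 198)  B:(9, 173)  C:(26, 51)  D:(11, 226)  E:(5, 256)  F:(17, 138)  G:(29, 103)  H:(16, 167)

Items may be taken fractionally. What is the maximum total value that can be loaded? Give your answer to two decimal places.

895.06

Ratios (sorted): E 51.20, D 20.55, B 19.22, H 10.44, F 8.12, A 5.82, G 3.55, C 1.96
take E (5 @ 256); take D (11 @ 226); take B (9 @ 173); take H (16 @ 167); take 9/17 of F → 73.06. Capacity used 50/50.
Total value = 895.06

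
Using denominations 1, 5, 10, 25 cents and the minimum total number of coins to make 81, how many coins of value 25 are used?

3

81 − 3×25→6 − 1×5→1 − 1×1→0
Count of 25: 3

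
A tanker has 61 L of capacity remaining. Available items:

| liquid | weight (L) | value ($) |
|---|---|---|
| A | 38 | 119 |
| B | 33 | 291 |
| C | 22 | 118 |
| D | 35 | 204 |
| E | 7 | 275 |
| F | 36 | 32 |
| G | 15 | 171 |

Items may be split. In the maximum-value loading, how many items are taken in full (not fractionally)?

3

Order: E (275/7=39.29) > G (171/15=11.40) > B (291/33=8.82) > D (204/35=5.83) > C (118/22=5.36) > A (119/38=3.13) > F (32/36=0.89)
Fill: take E (7 @ 275) → take G (15 @ 171) → take B (33 @ 291) → take 6/35 of D → 34.97; 61/61 used.
3 item(s) taken whole; one partial (take 6/35 of D).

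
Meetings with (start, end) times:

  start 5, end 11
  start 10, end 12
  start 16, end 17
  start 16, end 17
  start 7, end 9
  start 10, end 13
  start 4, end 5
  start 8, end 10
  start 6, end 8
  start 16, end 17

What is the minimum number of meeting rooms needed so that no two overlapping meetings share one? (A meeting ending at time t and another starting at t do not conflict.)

Events (time:±→running): 4:+→1 5:-→0 5:+→1 6:+→2 7:+→3 … peak 3.

3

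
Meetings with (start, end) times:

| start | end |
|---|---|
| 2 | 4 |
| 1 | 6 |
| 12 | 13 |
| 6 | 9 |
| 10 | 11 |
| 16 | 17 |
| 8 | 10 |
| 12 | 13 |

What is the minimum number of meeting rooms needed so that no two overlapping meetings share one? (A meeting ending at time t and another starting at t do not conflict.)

The answer is the maximum number of intervals overlapping at any instant.
starts: [1, 2, 6, 8, 10, 12, 12, 16]
ends:   [4, 6, 9, 10, 11, 13, 13, 17]
s1→1 s2→2  — peak 2.

2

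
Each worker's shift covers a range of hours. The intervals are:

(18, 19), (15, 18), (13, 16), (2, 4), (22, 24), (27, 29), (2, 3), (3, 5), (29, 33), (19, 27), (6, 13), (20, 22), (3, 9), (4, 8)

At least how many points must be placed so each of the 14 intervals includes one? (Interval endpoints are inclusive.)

Sort by right endpoint; whenever an interval is uncovered, place a point at its right end.
Sorted: [2,3] [2,4] [3,5] [4,8] [3,9] [6,13] [13,16] [15,18] [18,19] [20,22] [22,24] [19,27] [27,29] [29,33]
{[2,3],[2,4],[3,5]} hit by 3; {[4,8],[3,9],[6,13]} hit by 8; {[13,16],[15,18]} hit by 16; {[18,19]} hit by 19; {[20,22],[22,24],[19,27]} hit by 22; {[27,29],[29,33]} hit by 29.
Points: 3, 8, 16, 19, 22, 29 (6 total).

6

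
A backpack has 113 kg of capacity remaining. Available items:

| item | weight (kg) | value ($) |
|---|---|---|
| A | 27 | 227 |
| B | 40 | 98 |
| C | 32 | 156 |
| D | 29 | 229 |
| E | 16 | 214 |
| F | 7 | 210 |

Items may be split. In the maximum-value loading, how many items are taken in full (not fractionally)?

Greedy by value/weight ratio, highest first.
Order: F (210/7=30.00) > E (214/16=13.38) > A (227/27=8.41) > D (229/29=7.90) > C (156/32=4.88) > B (98/40=2.45)
Fill: take F (7 @ 210) → take E (16 @ 214) → take A (27 @ 227) → take D (29 @ 229) → take C (32 @ 156) → take 2/40 of B → 4.90; 113/113 used.
5 item(s) taken whole; one partial (take 2/40 of B).

5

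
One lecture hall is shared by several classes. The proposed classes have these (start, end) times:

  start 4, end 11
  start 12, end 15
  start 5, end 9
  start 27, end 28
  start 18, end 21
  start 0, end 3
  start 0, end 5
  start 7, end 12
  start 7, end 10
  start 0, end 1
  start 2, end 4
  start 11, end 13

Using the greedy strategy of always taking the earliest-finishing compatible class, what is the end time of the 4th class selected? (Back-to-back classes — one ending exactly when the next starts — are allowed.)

13

Sort by end time and greedily take each interval whose start is ≥ the last chosen end.
Sorted by end: (0,1)  (0,3)  (2,4)  (0,5)  (5,9)  (7,10)  (4,11)  (7,12)  (11,13)  (12,15)  (18,21)  (27,28)
take (0,1); take (2,4); skip (0,5); take (5,9); skip (7,10); skip (7,12); take (11,13); skip (12,15); take (18,21); take (27,28).
Selected: (0,1) (2,4) (5,9) (11,13) (18,21) (27,28)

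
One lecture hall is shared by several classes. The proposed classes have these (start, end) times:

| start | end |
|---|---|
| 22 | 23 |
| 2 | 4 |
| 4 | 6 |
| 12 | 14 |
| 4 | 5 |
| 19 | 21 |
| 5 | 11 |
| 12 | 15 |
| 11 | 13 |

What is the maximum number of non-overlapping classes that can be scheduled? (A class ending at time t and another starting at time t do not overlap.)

Sort by end time and greedily take each interval whose start is ≥ the last chosen end.
Sorted by end: (2,4)  (4,5)  (4,6)  (5,11)  (11,13)  (12,14)  (12,15)  (19,21)  (22,23)
take (2,4); take (4,5); take (5,11); take (11,13); skip (12,15); take (19,21); take (22,23).
Selected 6 classes.

6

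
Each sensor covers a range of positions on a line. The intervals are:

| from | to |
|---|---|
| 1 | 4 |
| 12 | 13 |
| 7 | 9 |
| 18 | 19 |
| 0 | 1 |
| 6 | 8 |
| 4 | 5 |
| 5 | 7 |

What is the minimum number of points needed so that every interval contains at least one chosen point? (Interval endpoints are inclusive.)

5

Sort by right endpoint; whenever an interval is uncovered, place a point at its right end.
By right end: [0,1]  [1,4]  [4,5]  [5,7]  [6,8]  [7,9]  [12,13]  [18,19]
[0,1] uncovered → point at 1; [4,5] uncovered → point at 5; [6,8] uncovered → point at 8; [12,13] uncovered → point at 13; [18,19] uncovered → point at 19.
Points: 1, 5, 8, 13, 19 (5 total).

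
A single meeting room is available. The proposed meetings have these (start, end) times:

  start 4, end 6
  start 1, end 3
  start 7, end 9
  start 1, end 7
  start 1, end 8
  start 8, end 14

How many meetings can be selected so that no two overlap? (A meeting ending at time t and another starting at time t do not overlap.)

3

Order by finish time; keep every interval that doesn't clash with the previous kept one.
By end time: (1,3), (4,6), (1,7), (1,8), (7,9), (8,14).
Pick (1,3); next start ≥ 3 → (4,6); next start ≥ 6 → (7,9).
Selected 3 meetings.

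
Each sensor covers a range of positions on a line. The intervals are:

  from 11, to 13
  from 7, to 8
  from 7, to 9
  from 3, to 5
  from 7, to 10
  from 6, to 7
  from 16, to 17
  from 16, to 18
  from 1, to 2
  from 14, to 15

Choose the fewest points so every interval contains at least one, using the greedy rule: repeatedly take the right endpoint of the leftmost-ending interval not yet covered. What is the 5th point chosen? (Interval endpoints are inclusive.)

Sort by right endpoint; whenever an interval is uncovered, place a point at its right end.
Sorted: [1,2] [3,5] [6,7] [7,8] [7,9] [7,10] [11,13] [14,15] [16,17] [16,18]
{[1,2]} hit by 2; {[3,5]} hit by 5; {[6,7],[7,8],[7,9],[7,10]} hit by 7; {[11,13]} hit by 13; {[14,15]} hit by 15; {[16,17],[16,18]} hit by 17.
Points: 2, 5, 7, 13, 15, 17 (6 total).

15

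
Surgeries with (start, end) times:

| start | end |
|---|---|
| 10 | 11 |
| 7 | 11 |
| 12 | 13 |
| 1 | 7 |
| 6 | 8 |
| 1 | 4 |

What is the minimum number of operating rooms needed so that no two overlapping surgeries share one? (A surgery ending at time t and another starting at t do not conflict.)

2

The answer is the maximum number of intervals overlapping at any instant.
Events (time:±→running): 1:+→1 1:+→2 … peak 2.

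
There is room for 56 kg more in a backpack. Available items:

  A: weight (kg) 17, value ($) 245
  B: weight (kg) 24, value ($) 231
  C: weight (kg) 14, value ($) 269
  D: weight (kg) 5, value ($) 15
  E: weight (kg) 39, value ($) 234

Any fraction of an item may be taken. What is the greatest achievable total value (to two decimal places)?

Ratios (sorted): C 19.21, A 14.41, B 9.62, E 6.00, D 3.00
take C (14 @ 269); take A (17 @ 245); take B (24 @ 231); take 1/39 of E → 6.00. Capacity used 56/56.
Total value = 751.00

751.00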